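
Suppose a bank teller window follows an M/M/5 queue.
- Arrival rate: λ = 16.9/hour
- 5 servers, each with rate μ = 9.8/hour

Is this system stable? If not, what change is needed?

Stability requires ρ = λ/(cμ) < 1
ρ = 16.9/(5 × 9.8) = 16.9/49.00 = 0.3449
Since 0.3449 < 1, the system is STABLE.
The servers are busy 34.49% of the time.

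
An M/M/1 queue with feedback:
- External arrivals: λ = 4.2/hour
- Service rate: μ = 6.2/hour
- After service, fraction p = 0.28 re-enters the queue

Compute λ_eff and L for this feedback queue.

Effective arrival rate: λ_eff = λ/(1-p) = 4.2/(1-0.28) = 4.2/0.72 = 5.833333
ρ = λ_eff/μ = 5.833333/6.2 = 0.9408602
L = ρ/(1-ρ) = 0.9408602/(1-0.9408602) = 15.9091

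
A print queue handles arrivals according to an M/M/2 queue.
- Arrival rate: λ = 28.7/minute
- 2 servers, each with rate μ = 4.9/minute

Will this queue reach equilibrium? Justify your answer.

Stability requires ρ = λ/(cμ) < 1
ρ = 28.7/(2 × 4.9) = 28.7/9.80 = 2.9286
Since 2.9286 ≥ 1, the system is UNSTABLE.
Need c > λ/μ = 28.7/4.9 = 5.86.
Minimum servers needed: c = 6.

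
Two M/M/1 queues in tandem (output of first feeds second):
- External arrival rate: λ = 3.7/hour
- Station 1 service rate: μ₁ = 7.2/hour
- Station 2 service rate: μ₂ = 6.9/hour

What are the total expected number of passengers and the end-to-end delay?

By Jackson's theorem, each station behaves as independent M/M/1.
Station 1: ρ₁ = 3.7/7.2 = 0.5139, L₁ = ρ₁/(1-ρ₁) = λ/(μ₁-λ) = 3.7/3.50 = 1.0571
Station 2: ρ₂ = 3.7/6.9 = 0.5362, L₂ = ρ₂/(1-ρ₂) = λ/(μ₂-λ) = 3.7/3.20 = 1.1563
Total: L = L₁ + L₂ = 1.0571 + 1.1563 = 2.2134
W = L/λ = 2.2134/3.7 = 0.5982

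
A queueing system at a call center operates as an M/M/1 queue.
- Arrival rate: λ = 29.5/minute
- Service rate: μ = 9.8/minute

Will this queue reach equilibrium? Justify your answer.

Stability requires ρ = λ/(cμ) < 1
ρ = 29.5/(1 × 9.8) = 29.5/9.80 = 3.0102
Since 3.0102 ≥ 1, the system is UNSTABLE.
Queue grows without bound. Need μ > λ = 29.5.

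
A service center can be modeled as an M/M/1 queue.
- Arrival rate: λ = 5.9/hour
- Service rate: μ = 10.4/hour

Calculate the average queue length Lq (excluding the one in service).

ρ = λ/μ = 5.9/10.4 = 0.5673
For M/M/1: Lq = λ²/(μ(μ-λ))
Lq = 34.81/(10.4 × 4.50)
Lq = 0.7438 customers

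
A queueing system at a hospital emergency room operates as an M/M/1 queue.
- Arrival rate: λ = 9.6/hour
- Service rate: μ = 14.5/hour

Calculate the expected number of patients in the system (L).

ρ = λ/μ = 9.6/14.5 = 0.6621
For M/M/1: L = λ/(μ-λ)
L = 9.6/(14.5-9.6) = 9.6/4.90
L = 1.9592 patients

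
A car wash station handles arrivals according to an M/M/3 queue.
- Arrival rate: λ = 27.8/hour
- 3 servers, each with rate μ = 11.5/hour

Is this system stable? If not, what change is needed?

Stability requires ρ = λ/(cμ) < 1
ρ = 27.8/(3 × 11.5) = 27.8/34.50 = 0.8058
Since 0.8058 < 1, the system is STABLE.
The servers are busy 80.58% of the time.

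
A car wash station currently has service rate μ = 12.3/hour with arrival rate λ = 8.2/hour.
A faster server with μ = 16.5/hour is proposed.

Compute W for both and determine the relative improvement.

System 1: ρ₁ = 8.2/12.3 = 0.6667, W₁ = 1/(12.3-8.2) = 0.24390
System 2: ρ₂ = 8.2/16.5 = 0.4970, W₂ = 1/(16.5-8.2) = 0.12048
Improvement: (W₁-W₂)/W₁ = (0.24390-0.12048)/0.24390 = 50.60%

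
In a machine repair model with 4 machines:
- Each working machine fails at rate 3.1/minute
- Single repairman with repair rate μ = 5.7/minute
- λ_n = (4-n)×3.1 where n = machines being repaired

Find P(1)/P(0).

P(1)/P(0) = ∏_{i=0}^{1-1} λ_i/μ_{i+1}
= (4-0)×3.1/5.7
= 2.1754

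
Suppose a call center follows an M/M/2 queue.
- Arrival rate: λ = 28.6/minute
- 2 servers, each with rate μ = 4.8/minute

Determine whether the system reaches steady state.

Stability requires ρ = λ/(cμ) < 1
ρ = 28.6/(2 × 4.8) = 28.6/9.60 = 2.9792
Since 2.9792 ≥ 1, the system is UNSTABLE.
Need c > λ/μ = 28.6/4.8 = 5.96.
Minimum servers needed: c = 6.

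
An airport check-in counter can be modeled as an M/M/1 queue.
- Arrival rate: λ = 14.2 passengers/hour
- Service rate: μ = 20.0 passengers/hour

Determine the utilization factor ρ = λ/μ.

Server utilization: ρ = λ/μ
ρ = 14.2/20.0 = 0.7100
The server is busy 71.00% of the time.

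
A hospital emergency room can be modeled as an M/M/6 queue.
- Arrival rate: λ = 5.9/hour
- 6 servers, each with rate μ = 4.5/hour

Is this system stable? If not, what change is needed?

Stability requires ρ = λ/(cμ) < 1
ρ = 5.9/(6 × 4.5) = 5.9/27.00 = 0.2185
Since 0.2185 < 1, the system is STABLE.
The servers are busy 21.85% of the time.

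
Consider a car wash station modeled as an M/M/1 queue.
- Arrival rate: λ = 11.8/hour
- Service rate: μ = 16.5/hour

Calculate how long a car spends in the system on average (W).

First, compute utilization: ρ = λ/μ = 11.8/16.5 = 0.7152
For M/M/1: W = 1/(μ-λ)
W = 1/(16.5-11.8) = 1/4.70
W = 0.2128 hours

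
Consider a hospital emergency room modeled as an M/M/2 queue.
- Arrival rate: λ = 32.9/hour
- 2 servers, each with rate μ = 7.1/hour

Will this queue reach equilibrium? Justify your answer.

Stability requires ρ = λ/(cμ) < 1
ρ = 32.9/(2 × 7.1) = 32.9/14.20 = 2.3169
Since 2.3169 ≥ 1, the system is UNSTABLE.
Need c > λ/μ = 32.9/7.1 = 4.63.
Minimum servers needed: c = 5.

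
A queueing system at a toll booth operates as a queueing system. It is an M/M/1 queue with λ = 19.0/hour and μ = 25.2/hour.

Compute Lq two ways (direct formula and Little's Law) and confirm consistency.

Method 1 (direct): Lq = λ²/(μ(μ-λ)) = 361.00/(25.2 × 6.20) = 2.3105

Method 2 (Little's Law):
W = 1/(μ-λ) = 1/6.20 = 0.1612903
Wq = W - 1/μ = 0.1612903 - 0.03968254 = 0.1216078
Lq = λWq = 19.0 × 0.1216078 = 2.3105 ✔ (matches Method 1)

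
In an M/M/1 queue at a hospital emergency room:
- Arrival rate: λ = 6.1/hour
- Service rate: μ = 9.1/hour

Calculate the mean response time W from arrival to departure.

First, compute utilization: ρ = λ/μ = 6.1/9.1 = 0.6703
For M/M/1: W = 1/(μ-λ)
W = 1/(9.1-6.1) = 1/3.00
W = 0.3333 hours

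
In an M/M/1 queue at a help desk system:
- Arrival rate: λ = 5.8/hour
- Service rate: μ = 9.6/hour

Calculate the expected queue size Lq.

ρ = λ/μ = 5.8/9.6 = 0.6042
For M/M/1: Lq = λ²/(μ(μ-λ))
Lq = 33.64/(9.6 × 3.80)
Lq = 0.9221 tickets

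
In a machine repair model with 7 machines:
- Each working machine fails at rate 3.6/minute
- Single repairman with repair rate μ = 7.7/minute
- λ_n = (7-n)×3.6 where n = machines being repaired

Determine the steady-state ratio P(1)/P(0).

P(1)/P(0) = ∏_{i=0}^{1-1} λ_i/μ_{i+1}
= (7-0)×3.6/7.7
= 3.2727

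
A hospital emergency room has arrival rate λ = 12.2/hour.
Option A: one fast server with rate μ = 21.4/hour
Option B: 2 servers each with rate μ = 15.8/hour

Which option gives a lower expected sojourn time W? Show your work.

Option A: single server μ = 21.4 (M/M/1)
  ρ_A = 12.2/21.4 = 0.5701
  W_A = 1/(μ-λ) = 1/(21.4-12.2) = 1/9.20 = 0.1087

Option B: 2 servers μ = 15.8 (M/M/2)
  ρ_B = λ/(cμ) = 12.2/(2×15.8) = 0.3861
  Offered load a = λ/μ = cρ = 12.2/15.8 = 0.7722
  P₀ = [ Σₙ₌₀^1 aⁿ/n! + a^2/(2!(1-ρ)) ]⁻¹
  Σ = a^0/0! + a^1/1! = 1.0000 + 0.7722 = 1.7722
  a^2/(2!(1-ρ)) = 0.5962/(2 × 0.6139) = 0.4856
  P₀ = 1/(1.7722 + 0.4856) = 0.4429
  Lq = P₀·a^2·ρ / (2!(1-ρ)²) = 0.4429 × 0.5962 × 0.3861 / (2 × 0.3769) = 0.1353
  Wq_B = Lq/λ = 0.1353/12.2 = 0.01109
  W_B = Wq_B + 1/μ = 0.01109 + 0.06329 = 0.07438

Since W_B = 0.07438 < W_A = 0.1087, Option B (multiple servers) has the shorter time in system.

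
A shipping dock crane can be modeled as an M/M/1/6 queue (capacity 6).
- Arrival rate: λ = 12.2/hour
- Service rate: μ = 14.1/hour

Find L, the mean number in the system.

ρ = λ/μ = 12.2/14.1 = 0.86525
P₀ = (1-ρ)/(1-ρ^(K+1)) = (1-0.86525)/(1-0.86525^7) = 0.13475/0.63693 = 0.2116
P_K = P₀×ρ^K = 0.21156 × 0.86525^6 = 0.21156 × 0.41961 = 0.08877
L = ρ[1 - (K+1)ρ^K + Kρ^(K+1)] / [(1-ρ)(1-ρ^(K+1))]
L = 0.86525 × (1 - 7×0.419614 + 6×0.363071) / ((1 - 0.86525) × (1 - 0.363071)) = 2.4309 containers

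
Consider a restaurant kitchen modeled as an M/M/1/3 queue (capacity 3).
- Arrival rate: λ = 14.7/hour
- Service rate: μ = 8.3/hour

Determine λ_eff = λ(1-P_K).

ρ = λ/μ = 14.7/8.3 = 1.77108
P₀ = (1-ρ)/(1-ρ^(K+1)) = (1-1.77108)/(1-1.77108^4) = -0.7711/-8.8390 = 0.08724
P_K = P₀×ρ^K = 0.087236 × 1.77108^3 = 0.087236 × 5.5554 = 0.4846
λ_eff = λ(1-P_K) = 14.7 × (1 - 0.48463) = 14.7 × 0.51537 = 7.5759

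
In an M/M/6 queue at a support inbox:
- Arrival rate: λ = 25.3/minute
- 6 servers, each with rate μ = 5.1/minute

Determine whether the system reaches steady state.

Stability requires ρ = λ/(cμ) < 1
ρ = 25.3/(6 × 5.1) = 25.3/30.60 = 0.8268
Since 0.8268 < 1, the system is STABLE.
The servers are busy 82.68% of the time.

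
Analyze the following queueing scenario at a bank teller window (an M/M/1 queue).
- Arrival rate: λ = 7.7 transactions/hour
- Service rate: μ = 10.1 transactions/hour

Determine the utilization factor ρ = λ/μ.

Server utilization: ρ = λ/μ
ρ = 7.7/10.1 = 0.7624
The server is busy 76.24% of the time.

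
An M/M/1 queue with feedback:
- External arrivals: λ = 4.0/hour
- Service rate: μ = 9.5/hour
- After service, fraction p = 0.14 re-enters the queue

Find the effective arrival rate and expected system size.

Effective arrival rate: λ_eff = λ/(1-p) = 4.0/(1-0.14) = 4.0/0.86 = 4.6512
ρ = λ_eff/μ = 4.6512/9.5 = 0.4896
L = ρ/(1-ρ) = 0.4896/(1-0.4896) = 0.9592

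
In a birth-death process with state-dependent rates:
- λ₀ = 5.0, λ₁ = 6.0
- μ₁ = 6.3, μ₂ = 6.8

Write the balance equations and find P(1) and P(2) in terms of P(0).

Balance equations:
State 0: λ₀P₀ = μ₁P₁ → P₁ = (λ₀/μ₁)P₀ = (5.0/6.3)P₀ = 0.7937P₀
State 1: P₂ = (λ₀λ₁)/(μ₁μ₂)P₀ = (5.0×6.0)/(6.3×6.8)P₀ = 0.7003P₀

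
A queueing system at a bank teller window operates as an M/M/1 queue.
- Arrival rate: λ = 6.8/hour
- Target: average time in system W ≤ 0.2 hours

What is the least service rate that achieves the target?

For M/M/1: W = 1/(μ-λ)
Need W ≤ 0.2, so 1/(μ-λ) ≤ 0.2
μ - λ ≥ 1/0.2 = 5.0000
μ ≥ 6.8 + 5.0000 = 11.8000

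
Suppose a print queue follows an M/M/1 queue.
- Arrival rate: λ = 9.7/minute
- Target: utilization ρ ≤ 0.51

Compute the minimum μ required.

ρ = λ/μ, so μ = λ/ρ
μ ≥ 9.7/0.51 = 19.0196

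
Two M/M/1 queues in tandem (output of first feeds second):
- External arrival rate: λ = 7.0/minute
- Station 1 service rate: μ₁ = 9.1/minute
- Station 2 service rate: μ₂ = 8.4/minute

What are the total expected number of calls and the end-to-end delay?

By Jackson's theorem, each station behaves as independent M/M/1.
Station 1: ρ₁ = 7.0/9.1 = 0.7692, L₁ = ρ₁/(1-ρ₁) = λ/(μ₁-λ) = 7.0/2.10 = 3.3333
Station 2: ρ₂ = 7.0/8.4 = 0.8333, L₂ = ρ₂/(1-ρ₂) = λ/(μ₂-λ) = 7.0/1.40 = 5.0000
Total: L = L₁ + L₂ = 3.3333 + 5.0000 = 8.3333
W = L/λ = 8.3333/7.0 = 1.1905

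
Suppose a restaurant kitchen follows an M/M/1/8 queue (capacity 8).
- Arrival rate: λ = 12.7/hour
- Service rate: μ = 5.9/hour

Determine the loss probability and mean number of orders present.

ρ = λ/μ = 12.7/5.9 = 2.1525
P₀ = (1-ρ)/(1-ρ^(K+1)) = (1-2.1525)/(1-2.1525^9) = -1.1525/-990.9469 = 0.001163
P_K = P₀×ρ^K = 0.001163 × 2.1525^8 = 0.001163 × 460.8348 = 0.5360
Blocking probability P_8 = 0.5360 (53.60%)
L = ρ[1 - (K+1)ρ^K + Kρ^(K+1)] / [(1-ρ)(1-ρ^(K+1))]
L = 2.1525 × (1 - 9×460.8348 + 8×991.9469) / ((1 - 2.1525) × (1 - 991.9469)) = 7.1414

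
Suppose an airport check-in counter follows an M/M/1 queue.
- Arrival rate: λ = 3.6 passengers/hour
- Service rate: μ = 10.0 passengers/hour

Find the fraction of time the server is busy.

Server utilization: ρ = λ/μ
ρ = 3.6/10.0 = 0.3600
The server is busy 36.00% of the time.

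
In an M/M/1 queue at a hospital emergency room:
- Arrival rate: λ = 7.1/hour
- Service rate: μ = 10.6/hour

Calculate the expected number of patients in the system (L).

ρ = λ/μ = 7.1/10.6 = 0.6698
For M/M/1: L = λ/(μ-λ)
L = 7.1/(10.6-7.1) = 7.1/3.50
L = 2.0286 patients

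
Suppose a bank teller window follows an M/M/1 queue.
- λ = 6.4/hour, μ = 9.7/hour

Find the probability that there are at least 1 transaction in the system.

ρ = λ/μ = 6.4/9.7 = 0.6598
P(N ≥ n) = ρⁿ
P(N ≥ 1) = 0.6598^1
P(N ≥ 1) = 0.6598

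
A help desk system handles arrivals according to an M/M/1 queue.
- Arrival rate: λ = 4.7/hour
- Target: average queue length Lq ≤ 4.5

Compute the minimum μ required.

For M/M/1: Lq = λ²/(μ(μ-λ))
Need Lq ≤ 4.5, i.e. μ(μ-λ) ≥ λ²/4.5
μ² - 4.7μ - 22.09/4.5 ≥ 0  →  μ² - 4.7μ - 4.9089 ≥ 0
Quadratic formula (positive root): μ = [λ + √(λ² + 4×4.9089)]/2
Discriminant: 22.09 + 4×4.9089 = 41.7256, √41.7256 = 6.4595
μ ≥ (4.7 + 6.4595)/2 = 5.5798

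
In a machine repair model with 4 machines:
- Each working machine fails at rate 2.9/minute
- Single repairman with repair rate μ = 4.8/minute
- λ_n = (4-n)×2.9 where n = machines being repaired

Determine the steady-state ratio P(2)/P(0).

P(2)/P(0) = ∏_{i=0}^{2-1} λ_i/μ_{i+1}
= (4-0)×2.9/4.8 × (4-1)×2.9/4.8
= 4.3802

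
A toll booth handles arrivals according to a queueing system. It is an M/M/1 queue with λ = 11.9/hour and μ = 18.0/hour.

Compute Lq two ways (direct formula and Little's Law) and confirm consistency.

Method 1 (direct): Lq = λ²/(μ(μ-λ)) = 141.61/(18.0 × 6.10) = 1.2897

Method 2 (Little's Law):
W = 1/(μ-λ) = 1/6.10 = 0.163934
Wq = W - 1/μ = 0.163934 - 0.0555556 = 0.10838
Lq = λWq = 11.9 × 0.10838 = 1.2897 ✔ (matches Method 1)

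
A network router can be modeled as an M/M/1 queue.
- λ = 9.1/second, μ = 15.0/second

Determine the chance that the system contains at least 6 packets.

ρ = λ/μ = 9.1/15.0 = 0.606667
P(N ≥ n) = ρⁿ
P(N ≥ 6) = 0.606667^6
P(N ≥ 6) = 0.04985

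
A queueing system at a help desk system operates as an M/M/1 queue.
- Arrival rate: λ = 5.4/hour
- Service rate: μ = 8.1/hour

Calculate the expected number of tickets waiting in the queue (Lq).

ρ = λ/μ = 5.4/8.1 = 0.6667
For M/M/1: Lq = λ²/(μ(μ-λ))
Lq = 29.16/(8.1 × 2.70)
Lq = 1.3333 tickets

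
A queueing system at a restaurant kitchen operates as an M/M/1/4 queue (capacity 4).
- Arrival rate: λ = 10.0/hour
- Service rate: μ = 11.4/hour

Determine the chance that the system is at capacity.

ρ = λ/μ = 10.0/11.4 = 0.8772
P₀ = (1-ρ)/(1-ρ^(K+1)) = (1-0.8772)/(1-0.8772^5) = 0.1228/0.4806 = 0.2555
P_K = P₀×ρ^K = 0.2555 × 0.8772^4 = 0.2555 × 0.5921 = 0.1513
Blocking probability = 15.13%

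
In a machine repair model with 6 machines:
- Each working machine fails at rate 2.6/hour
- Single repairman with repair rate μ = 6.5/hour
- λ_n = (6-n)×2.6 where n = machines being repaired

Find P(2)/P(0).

P(2)/P(0) = ∏_{i=0}^{2-1} λ_i/μ_{i+1}
= (6-0)×2.6/6.5 × (6-1)×2.6/6.5
= 4.8000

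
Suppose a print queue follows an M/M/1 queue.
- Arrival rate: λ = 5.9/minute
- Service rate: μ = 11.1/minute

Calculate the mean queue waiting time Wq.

First, compute utilization: ρ = λ/μ = 5.9/11.1 = 0.5315
For M/M/1: Wq = λ/(μ(μ-λ))
Wq = 5.9/(11.1 × (11.1-5.9))
Wq = 5.9/(11.1 × 5.20)
Wq = 0.1022 minutes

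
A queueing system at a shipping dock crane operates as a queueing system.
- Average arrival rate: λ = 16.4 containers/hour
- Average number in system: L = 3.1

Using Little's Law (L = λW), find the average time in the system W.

Little's Law: L = λW, so W = L/λ
W = 3.1/16.4 = 0.1890 hours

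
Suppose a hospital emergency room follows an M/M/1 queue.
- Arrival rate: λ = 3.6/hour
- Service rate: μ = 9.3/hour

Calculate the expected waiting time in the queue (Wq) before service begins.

First, compute utilization: ρ = λ/μ = 3.6/9.3 = 0.3871
For M/M/1: Wq = λ/(μ(μ-λ))
Wq = 3.6/(9.3 × (9.3-3.6))
Wq = 3.6/(9.3 × 5.70)
Wq = 0.06791 hours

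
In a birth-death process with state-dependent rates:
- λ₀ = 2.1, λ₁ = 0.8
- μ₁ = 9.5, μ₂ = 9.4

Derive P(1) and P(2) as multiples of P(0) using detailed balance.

Balance equations:
State 0: λ₀P₀ = μ₁P₁ → P₁ = (λ₀/μ₁)P₀ = (2.1/9.5)P₀ = 0.2211P₀
State 1: P₂ = (λ₀λ₁)/(μ₁μ₂)P₀ = (2.1×0.8)/(9.5×9.4)P₀ = 0.01881P₀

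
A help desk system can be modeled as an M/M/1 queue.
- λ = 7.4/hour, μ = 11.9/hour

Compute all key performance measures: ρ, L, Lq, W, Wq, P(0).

Step 1: ρ = λ/μ = 7.4/11.9 = 0.6218
Step 2: L = λ/(μ-λ) = 7.4/4.50 = 1.6444
Step 3: Lq = λ²/(μ(μ-λ)) = 54.76/(11.9×4.50) = 1.0226
Step 4: W = 1/(μ-λ) = 1/4.50 = 0.22222
Step 5: Wq = λ/(μ(μ-λ)) = 7.4/(11.9×4.50) = 0.1382
Step 6: P(0) = 1-ρ = 0.3782
Verify: L = λW = 7.4×0.22222 = 1.6444 ✔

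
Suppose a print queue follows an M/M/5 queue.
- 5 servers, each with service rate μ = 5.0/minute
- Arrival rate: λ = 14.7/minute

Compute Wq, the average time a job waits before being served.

Traffic intensity: ρ = λ/(cμ) = 14.7/(5×5.0) = 0.5880
Since ρ = 0.5880 < 1, system is stable.
Offered load a = λ/μ = cρ = 14.7/5.0 = 2.9400
P₀ = [ Σₙ₌₀^4 aⁿ/n! + a^5/(5!(1-ρ)) ]⁻¹
Σ = a^0/0! + a^1/1! + a^2/2! + a^3/3! + a^4/4! = 1.0000 + 2.9400 + 4.3218 + 4.2354 + 3.1130 = 15.6102
a^5/(5!(1-ρ)) = 219.6528/(120 × 0.4120) = 4.4428
P₀ = 1/(15.6102 + 4.4428) = 0.04987
Lq = P₀·a^5·ρ / (5!(1-ρ)²) = 0.049868 × 219.6528 × 0.58800 / (120 × 0.16974) = 0.3162
Wq = Lq/λ = 0.3162/14.7 = 0.02151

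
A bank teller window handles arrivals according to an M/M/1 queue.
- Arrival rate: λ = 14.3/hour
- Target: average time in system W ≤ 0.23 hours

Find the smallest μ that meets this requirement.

For M/M/1: W = 1/(μ-λ)
Need W ≤ 0.23, so 1/(μ-λ) ≤ 0.23
μ - λ ≥ 1/0.23 = 4.3478
μ ≥ 14.3 + 4.3478 = 18.6478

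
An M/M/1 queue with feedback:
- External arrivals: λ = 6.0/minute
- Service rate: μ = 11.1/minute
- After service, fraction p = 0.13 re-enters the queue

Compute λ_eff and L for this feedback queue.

Effective arrival rate: λ_eff = λ/(1-p) = 6.0/(1-0.13) = 6.0/0.87 = 6.89655
ρ = λ_eff/μ = 6.89655/11.1 = 0.62131
L = ρ/(1-ρ) = 0.62131/(1-0.62131) = 1.6407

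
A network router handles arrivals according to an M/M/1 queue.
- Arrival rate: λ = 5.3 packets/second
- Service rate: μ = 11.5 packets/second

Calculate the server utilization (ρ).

Server utilization: ρ = λ/μ
ρ = 5.3/11.5 = 0.4609
The server is busy 46.09% of the time.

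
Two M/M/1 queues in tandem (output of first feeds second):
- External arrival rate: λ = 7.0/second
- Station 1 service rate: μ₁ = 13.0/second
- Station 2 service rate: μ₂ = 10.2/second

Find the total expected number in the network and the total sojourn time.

By Jackson's theorem, each station behaves as independent M/M/1.
Station 1: ρ₁ = 7.0/13.0 = 0.5385, L₁ = ρ₁/(1-ρ₁) = λ/(μ₁-λ) = 7.0/6.00 = 1.1667
Station 2: ρ₂ = 7.0/10.2 = 0.6863, L₂ = ρ₂/(1-ρ₂) = λ/(μ₂-λ) = 7.0/3.20 = 2.1875
Total: L = L₁ + L₂ = 1.1667 + 2.1875 = 3.3542
W = L/λ = 3.3542/7.0 = 0.4792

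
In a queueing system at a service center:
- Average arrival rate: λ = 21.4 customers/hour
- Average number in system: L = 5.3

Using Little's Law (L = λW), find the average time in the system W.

Little's Law: L = λW, so W = L/λ
W = 5.3/21.4 = 0.2477 hours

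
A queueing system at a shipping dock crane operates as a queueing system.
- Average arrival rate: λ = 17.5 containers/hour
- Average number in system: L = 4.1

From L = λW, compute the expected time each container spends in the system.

Little's Law: L = λW, so W = L/λ
W = 4.1/17.5 = 0.2343 hours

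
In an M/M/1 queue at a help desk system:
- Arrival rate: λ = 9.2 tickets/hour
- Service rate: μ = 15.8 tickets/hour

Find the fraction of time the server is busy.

Server utilization: ρ = λ/μ
ρ = 9.2/15.8 = 0.5823
The server is busy 58.23% of the time.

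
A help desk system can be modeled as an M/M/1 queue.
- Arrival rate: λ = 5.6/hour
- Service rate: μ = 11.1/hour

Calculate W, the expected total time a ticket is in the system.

First, compute utilization: ρ = λ/μ = 5.6/11.1 = 0.5045
For M/M/1: W = 1/(μ-λ)
W = 1/(11.1-5.6) = 1/5.50
W = 0.1818 hours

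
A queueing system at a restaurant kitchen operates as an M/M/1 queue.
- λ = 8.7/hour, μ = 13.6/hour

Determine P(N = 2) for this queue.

ρ = λ/μ = 8.7/13.6 = 0.6397
P(n) = (1-ρ)ρⁿ
P(2) = (1-0.6397) × 0.6397^2
P(2) = 0.3603 × 0.4092
P(2) = 0.1474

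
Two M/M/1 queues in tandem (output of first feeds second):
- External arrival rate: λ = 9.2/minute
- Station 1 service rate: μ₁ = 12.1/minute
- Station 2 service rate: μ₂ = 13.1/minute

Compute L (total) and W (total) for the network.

By Jackson's theorem, each station behaves as independent M/M/1.
Station 1: ρ₁ = 9.2/12.1 = 0.7603, L₁ = ρ₁/(1-ρ₁) = λ/(μ₁-λ) = 9.2/2.90 = 3.1724
Station 2: ρ₂ = 9.2/13.1 = 0.7023, L₂ = ρ₂/(1-ρ₂) = λ/(μ₂-λ) = 9.2/3.90 = 2.3590
Total: L = L₁ + L₂ = 3.1724 + 2.3590 = 5.5314
W = L/λ = 5.5314/9.2 = 0.6012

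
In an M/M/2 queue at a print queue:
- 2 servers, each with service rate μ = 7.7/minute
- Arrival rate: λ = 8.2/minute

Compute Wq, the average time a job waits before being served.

Traffic intensity: ρ = λ/(cμ) = 8.2/(2×7.7) = 0.5325
Since ρ = 0.5325 < 1, system is stable.
Offered load a = λ/μ = cρ = 8.2/7.7 = 1.0649
P₀ = [ Σₙ₌₀^1 aⁿ/n! + a^2/(2!(1-ρ)) ]⁻¹
Σ = a^0/0! + a^1/1! = 1.0000 + 1.0649 = 2.0649
a^2/(2!(1-ρ)) = 1.13409/(2 × 0.467532) = 1.2128
P₀ = 1/(2.0649 + 1.2128) = 0.3051
Lq = P₀·a^2·ρ / (2!(1-ρ)²) = 0.3051 × 1.1341 × 0.5325 / (2 × 0.2186) = 0.4214
Wq = Lq/λ = 0.4214/8.2 = 0.05139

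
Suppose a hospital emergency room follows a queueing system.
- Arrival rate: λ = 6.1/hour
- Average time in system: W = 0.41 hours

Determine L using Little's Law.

Little's Law: L = λW
L = 6.1 × 0.41 = 2.5010 patients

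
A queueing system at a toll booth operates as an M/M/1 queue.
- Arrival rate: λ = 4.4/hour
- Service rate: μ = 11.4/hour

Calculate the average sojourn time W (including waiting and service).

First, compute utilization: ρ = λ/μ = 4.4/11.4 = 0.3860
For M/M/1: W = 1/(μ-λ)
W = 1/(11.4-4.4) = 1/7.00
W = 0.1429 hours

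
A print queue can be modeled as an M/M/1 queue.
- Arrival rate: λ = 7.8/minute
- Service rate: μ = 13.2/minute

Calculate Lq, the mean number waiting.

ρ = λ/μ = 7.8/13.2 = 0.5909
For M/M/1: Lq = λ²/(μ(μ-λ))
Lq = 60.84/(13.2 × 5.40)
Lq = 0.8535 jobs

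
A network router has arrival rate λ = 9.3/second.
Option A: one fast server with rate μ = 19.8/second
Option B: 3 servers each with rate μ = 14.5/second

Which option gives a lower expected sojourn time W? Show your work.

Option A: single server μ = 19.8 (M/M/1)
  ρ_A = 9.3/19.8 = 0.4697
  W_A = 1/(μ-λ) = 1/(19.8-9.3) = 1/10.50 = 0.09524

Option B: 3 servers μ = 14.5 (M/M/3)
  ρ_B = λ/(cμ) = 9.3/(3×14.5) = 0.2138
  Offered load a = λ/μ = cρ = 9.3/14.5 = 0.6414
  P₀ = [ Σₙ₌₀^2 aⁿ/n! + a^3/(3!(1-ρ)) ]⁻¹
  Σ = a^0/0! + a^1/1! + a^2/2! = 1.0000 + 0.6414 + 0.2057 = 1.8471
  a^3/(3!(1-ρ)) = 0.26384/(6 × 0.78621) = 0.05593
  P₀ = 1/(1.8471 + 0.05593) = 0.5255
  Lq = P₀·a^3·ρ / (3!(1-ρ)²) = 0.5255 × 0.2638 × 0.2138 / (6 × 0.6181) = 0.007992
  Wq_B = Lq/λ = 0.00799238/9.3 = 0.000859396
  W_B = Wq_B + 1/μ = 0.000859396 + 0.0689655 = 0.06982

Since W_B = 0.06982 < W_A = 0.09524, Option B (multiple servers) has the shorter time in system.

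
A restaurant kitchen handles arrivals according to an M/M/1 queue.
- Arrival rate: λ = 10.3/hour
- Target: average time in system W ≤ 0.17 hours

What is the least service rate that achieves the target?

For M/M/1: W = 1/(μ-λ)
Need W ≤ 0.17, so 1/(μ-λ) ≤ 0.17
μ - λ ≥ 1/0.17 = 5.8824
μ ≥ 10.3 + 5.8824 = 16.1824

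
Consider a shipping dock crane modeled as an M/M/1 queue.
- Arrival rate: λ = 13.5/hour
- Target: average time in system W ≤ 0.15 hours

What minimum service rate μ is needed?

For M/M/1: W = 1/(μ-λ)
Need W ≤ 0.15, so 1/(μ-λ) ≤ 0.15
μ - λ ≥ 1/0.15 = 6.6667
μ ≥ 13.5 + 6.6667 = 20.1667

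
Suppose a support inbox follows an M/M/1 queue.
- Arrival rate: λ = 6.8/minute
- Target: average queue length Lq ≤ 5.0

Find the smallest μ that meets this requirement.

For M/M/1: Lq = λ²/(μ(μ-λ))
Need Lq ≤ 5.0, i.e. μ(μ-λ) ≥ λ²/5.0
μ² - 6.8μ - 46.24/5.0 ≥ 0  →  μ² - 6.8μ - 9.2480 ≥ 0
Quadratic formula (positive root): μ = [λ + √(λ² + 4×9.2480)]/2
Discriminant: 46.24 + 4×9.2480 = 83.2320, √83.2320 = 9.1232
μ ≥ (6.8 + 9.1232)/2 = 7.9616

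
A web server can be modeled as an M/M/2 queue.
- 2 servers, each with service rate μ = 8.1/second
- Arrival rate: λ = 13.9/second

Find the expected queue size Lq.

Traffic intensity: ρ = λ/(cμ) = 13.9/(2×8.1) = 0.8580
Since ρ = 0.8580 < 1, system is stable.
Offered load a = λ/μ = cρ = 13.9/8.1 = 1.7160
P₀ = [ Σₙ₌₀^1 aⁿ/n! + a^2/(2!(1-ρ)) ]⁻¹
Σ = a^0/0! + a^1/1! = 1.0000 + 1.7160 = 2.7160
a^2/(2!(1-ρ)) = 2.94483/(2 × 0.141975) = 10.3709
P₀ = 1/(2.7160 + 10.3709) = 0.07641
Lq = P₀·a^2·ρ / (2!(1-ρ)²) = 0.076412 × 2.9448 × 0.85802 / (2 × 0.020157) = 4.7892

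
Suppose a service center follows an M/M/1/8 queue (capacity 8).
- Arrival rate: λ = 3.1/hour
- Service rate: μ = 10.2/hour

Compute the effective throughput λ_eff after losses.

ρ = λ/μ = 3.1/10.2 = 0.30392
P₀ = (1-ρ)/(1-ρ^(K+1)) = (1-0.30392)/(1-0.30392^9) = 0.6961/1.0000 = 0.6961
P_K = P₀×ρ^K = 0.6961 × 0.30392^8 = 0.6961 × 0.00007279 = 0.00005067
λ_eff = λ(1-P_K) = 3.1 × (1 - 0.00005067) = 3.1 × 0.99995 = 3.0998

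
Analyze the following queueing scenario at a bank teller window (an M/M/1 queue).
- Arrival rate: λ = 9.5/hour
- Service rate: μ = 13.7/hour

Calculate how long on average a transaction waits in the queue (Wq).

First, compute utilization: ρ = λ/μ = 9.5/13.7 = 0.6934
For M/M/1: Wq = λ/(μ(μ-λ))
Wq = 9.5/(13.7 × (13.7-9.5))
Wq = 9.5/(13.7 × 4.20)
Wq = 0.1651 hours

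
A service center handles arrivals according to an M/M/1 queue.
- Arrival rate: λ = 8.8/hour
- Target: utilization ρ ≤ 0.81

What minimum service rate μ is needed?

ρ = λ/μ, so μ = λ/ρ
μ ≥ 8.8/0.81 = 10.8642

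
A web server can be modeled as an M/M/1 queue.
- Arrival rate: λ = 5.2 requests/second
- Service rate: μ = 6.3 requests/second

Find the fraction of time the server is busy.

Server utilization: ρ = λ/μ
ρ = 5.2/6.3 = 0.8254
The server is busy 82.54% of the time.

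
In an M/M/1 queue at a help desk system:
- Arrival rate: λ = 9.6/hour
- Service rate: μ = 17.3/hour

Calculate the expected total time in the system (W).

First, compute utilization: ρ = λ/μ = 9.6/17.3 = 0.5549
For M/M/1: W = 1/(μ-λ)
W = 1/(17.3-9.6) = 1/7.70
W = 0.1299 hours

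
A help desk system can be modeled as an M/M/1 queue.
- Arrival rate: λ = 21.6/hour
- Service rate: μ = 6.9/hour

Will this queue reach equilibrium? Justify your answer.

Stability requires ρ = λ/(cμ) < 1
ρ = 21.6/(1 × 6.9) = 21.6/6.90 = 3.1304
Since 3.1304 ≥ 1, the system is UNSTABLE.
Queue grows without bound. Need μ > λ = 21.6.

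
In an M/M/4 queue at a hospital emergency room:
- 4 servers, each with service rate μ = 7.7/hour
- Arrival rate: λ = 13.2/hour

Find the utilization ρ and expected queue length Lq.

Traffic intensity: ρ = λ/(cμ) = 13.2/(4×7.7) = 0.4286
Since ρ = 0.4286 < 1, system is stable.
Offered load a = λ/μ = cρ = 13.2/7.7 = 1.7143
P₀ = [ Σₙ₌₀^3 aⁿ/n! + a^4/(4!(1-ρ)) ]⁻¹
Σ = a^0/0! + a^1/1! + a^2/2! + a^3/3! = 1.0000 + 1.7143 + 1.4694 + 0.83965 = 5.0233
a^4/(4!(1-ρ)) = 8.6364/(24 × 0.57143) = 0.6297
P₀ = 1/(5.0233 + 0.6297) = 0.1769
Lq = P₀·a^4·ρ / (4!(1-ρ)²) = 0.17690 × 8.6364 × 0.42857 / (24 × 0.32653) = 0.08355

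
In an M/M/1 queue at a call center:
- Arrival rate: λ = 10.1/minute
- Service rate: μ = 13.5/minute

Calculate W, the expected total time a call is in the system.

First, compute utilization: ρ = λ/μ = 10.1/13.5 = 0.7481
For M/M/1: W = 1/(μ-λ)
W = 1/(13.5-10.1) = 1/3.40
W = 0.2941 minutes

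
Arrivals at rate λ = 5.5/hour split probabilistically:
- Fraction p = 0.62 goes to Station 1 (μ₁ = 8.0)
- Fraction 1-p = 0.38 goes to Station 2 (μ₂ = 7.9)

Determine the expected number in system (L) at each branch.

Effective rates: λ₁ = 5.5×0.62 = 3.41, λ₂ = 5.5×0.38 = 2.09
Station 1: ρ₁ = 3.41/8.0 = 0.42625, L₁ = ρ₁/(1-ρ₁) = 0.42625/(1-0.42625) = 0.7429
Station 2: ρ₂ = 2.09/7.9 = 0.26456, L₂ = ρ₂/(1-ρ₂) = 0.26456/(1-0.26456) = 0.3597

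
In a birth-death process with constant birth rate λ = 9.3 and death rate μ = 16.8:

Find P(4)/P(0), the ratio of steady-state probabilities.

For constant rates: P(n)/P(0) = (λ/μ)^n
P(4)/P(0) = (9.3/16.8)^4 = 0.55357^4 = 0.09391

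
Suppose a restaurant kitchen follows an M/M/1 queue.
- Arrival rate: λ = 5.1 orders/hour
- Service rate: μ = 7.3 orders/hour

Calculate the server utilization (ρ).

Server utilization: ρ = λ/μ
ρ = 5.1/7.3 = 0.6986
The server is busy 69.86% of the time.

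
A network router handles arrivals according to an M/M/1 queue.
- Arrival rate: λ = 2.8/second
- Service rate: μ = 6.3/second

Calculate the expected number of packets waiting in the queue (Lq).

ρ = λ/μ = 2.8/6.3 = 0.4444
For M/M/1: Lq = λ²/(μ(μ-λ))
Lq = 7.84/(6.3 × 3.50)
Lq = 0.3556 packets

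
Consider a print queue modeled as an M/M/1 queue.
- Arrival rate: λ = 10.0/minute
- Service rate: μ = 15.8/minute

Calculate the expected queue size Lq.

ρ = λ/μ = 10.0/15.8 = 0.6329
For M/M/1: Lq = λ²/(μ(μ-λ))
Lq = 100.00/(15.8 × 5.80)
Lq = 1.0912 jobs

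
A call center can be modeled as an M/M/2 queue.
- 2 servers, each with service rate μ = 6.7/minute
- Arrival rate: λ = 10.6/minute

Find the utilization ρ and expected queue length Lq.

Traffic intensity: ρ = λ/(cμ) = 10.6/(2×6.7) = 0.7910
Since ρ = 0.7910 < 1, system is stable.
Offered load a = λ/μ = cρ = 10.6/6.7 = 1.5821
P₀ = [ Σₙ₌₀^1 aⁿ/n! + a^2/(2!(1-ρ)) ]⁻¹
Σ = a^0/0! + a^1/1! = 1.0000 + 1.5821 = 2.5821
a^2/(2!(1-ρ)) = 2.503007/(2 × 0.2089552) = 5.9893
P₀ = 1/(2.5821 + 5.9893) = 0.1167
Lq = P₀·a^2·ρ / (2!(1-ρ)²) = 0.116667 × 2.50301 × 0.791045 / (2 × 0.0436623) = 2.6453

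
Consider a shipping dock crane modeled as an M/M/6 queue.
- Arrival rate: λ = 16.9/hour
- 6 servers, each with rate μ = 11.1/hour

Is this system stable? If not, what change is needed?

Stability requires ρ = λ/(cμ) < 1
ρ = 16.9/(6 × 11.1) = 16.9/66.60 = 0.2538
Since 0.2538 < 1, the system is STABLE.
The servers are busy 25.38% of the time.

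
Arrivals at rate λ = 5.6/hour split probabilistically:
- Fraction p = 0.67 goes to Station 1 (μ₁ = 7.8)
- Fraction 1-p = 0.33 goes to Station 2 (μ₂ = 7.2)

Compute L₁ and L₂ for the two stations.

Effective rates: λ₁ = 5.6×0.67 = 3.752, λ₂ = 5.6×0.33 = 1.848
Station 1: ρ₁ = 3.752/7.8 = 0.48103, L₁ = ρ₁/(1-ρ₁) = 0.48103/(1-0.48103) = 0.9269
Station 2: ρ₂ = 1.848/7.2 = 0.25667, L₂ = ρ₂/(1-ρ₂) = 0.25667/(1-0.25667) = 0.3453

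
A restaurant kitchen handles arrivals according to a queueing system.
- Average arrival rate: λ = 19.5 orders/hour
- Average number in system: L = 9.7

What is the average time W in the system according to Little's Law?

Little's Law: L = λW, so W = L/λ
W = 9.7/19.5 = 0.4974 hours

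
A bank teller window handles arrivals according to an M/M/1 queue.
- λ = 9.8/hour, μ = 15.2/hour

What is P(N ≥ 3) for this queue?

ρ = λ/μ = 9.8/15.2 = 0.6447
P(N ≥ n) = ρⁿ
P(N ≥ 3) = 0.6447^3
P(N ≥ 3) = 0.2680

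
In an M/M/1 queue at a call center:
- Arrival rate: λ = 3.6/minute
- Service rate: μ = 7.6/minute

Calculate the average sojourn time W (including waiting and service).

First, compute utilization: ρ = λ/μ = 3.6/7.6 = 0.4737
For M/M/1: W = 1/(μ-λ)
W = 1/(7.6-3.6) = 1/4.00
W = 0.2500 minutes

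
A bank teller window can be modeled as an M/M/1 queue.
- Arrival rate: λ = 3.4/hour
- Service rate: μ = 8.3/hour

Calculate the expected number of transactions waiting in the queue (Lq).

ρ = λ/μ = 3.4/8.3 = 0.4096
For M/M/1: Lq = λ²/(μ(μ-λ))
Lq = 11.56/(8.3 × 4.90)
Lq = 0.2842 transactions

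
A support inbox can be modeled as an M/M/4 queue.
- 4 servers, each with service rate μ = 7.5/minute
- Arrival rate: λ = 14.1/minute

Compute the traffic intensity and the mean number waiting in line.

Traffic intensity: ρ = λ/(cμ) = 14.1/(4×7.5) = 0.4700
Since ρ = 0.4700 < 1, system is stable.
Offered load a = λ/μ = cρ = 14.1/7.5 = 1.8800
P₀ = [ Σₙ₌₀^3 aⁿ/n! + a^4/(4!(1-ρ)) ]⁻¹
Σ = a^0/0! + a^1/1! + a^2/2! + a^3/3! = 1.0000 + 1.8800 + 1.7672 + 1.1074 = 5.7546
a^4/(4!(1-ρ)) = 12.4920/(24 × 0.5300) = 0.9821
P₀ = 1/(5.7546 + 0.9821) = 0.1484
Lq = P₀·a^4·ρ / (4!(1-ρ)²) = 0.14844 × 12.4920 × 0.47000 / (24 × 0.28090) = 0.1293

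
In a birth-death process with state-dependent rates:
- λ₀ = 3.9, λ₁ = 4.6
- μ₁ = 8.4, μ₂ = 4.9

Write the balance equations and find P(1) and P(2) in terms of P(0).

Balance equations:
State 0: λ₀P₀ = μ₁P₁ → P₁ = (λ₀/μ₁)P₀ = (3.9/8.4)P₀ = 0.4643P₀
State 1: P₂ = (λ₀λ₁)/(μ₁μ₂)P₀ = (3.9×4.6)/(8.4×4.9)P₀ = 0.4359P₀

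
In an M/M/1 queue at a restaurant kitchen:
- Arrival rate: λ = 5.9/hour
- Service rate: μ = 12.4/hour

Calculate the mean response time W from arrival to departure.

First, compute utilization: ρ = λ/μ = 5.9/12.4 = 0.4758
For M/M/1: W = 1/(μ-λ)
W = 1/(12.4-5.9) = 1/6.50
W = 0.1538 hours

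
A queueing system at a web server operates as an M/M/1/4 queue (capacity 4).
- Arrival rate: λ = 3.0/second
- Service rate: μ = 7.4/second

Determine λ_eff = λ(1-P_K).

ρ = λ/μ = 3.0/7.4 = 0.40541
P₀ = (1-ρ)/(1-ρ^(K+1)) = (1-0.40541)/(1-0.40541^5) = 0.5946/0.9890 = 0.6012
P_K = P₀×ρ^K = 0.6012 × 0.40541^4 = 0.6012 × 0.02701 = 0.01624
λ_eff = λ(1-P_K) = 3.0 × (1 - 0.01624) = 3.0 × 0.98376 = 2.9513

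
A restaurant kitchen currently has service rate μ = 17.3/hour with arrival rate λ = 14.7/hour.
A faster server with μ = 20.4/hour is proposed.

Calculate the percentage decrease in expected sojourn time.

System 1: ρ₁ = 14.7/17.3 = 0.8497, W₁ = 1/(17.3-14.7) = 0.3846
System 2: ρ₂ = 14.7/20.4 = 0.7206, W₂ = 1/(20.4-14.7) = 0.1754
Improvement: (W₁-W₂)/W₁ = (0.3846-0.1754)/0.3846 = 54.39%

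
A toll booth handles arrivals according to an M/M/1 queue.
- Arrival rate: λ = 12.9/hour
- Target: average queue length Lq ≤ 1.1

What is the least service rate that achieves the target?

For M/M/1: Lq = λ²/(μ(μ-λ))
Need Lq ≤ 1.1, i.e. μ(μ-λ) ≥ λ²/1.1
μ² - 12.9μ - 166.41/1.1 ≥ 0  →  μ² - 12.9μ - 151.28182 ≥ 0
Quadratic formula (positive root): μ = [λ + √(λ² + 4×151.28182)]/2
Discriminant: 166.41 + 4×151.28182 = 771.5373, √771.5373 = 27.7766
μ ≥ (12.9 + 27.7766)/2 = 20.3383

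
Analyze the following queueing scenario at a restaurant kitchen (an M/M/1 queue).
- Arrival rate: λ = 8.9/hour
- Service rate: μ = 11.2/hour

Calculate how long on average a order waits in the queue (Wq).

First, compute utilization: ρ = λ/μ = 8.9/11.2 = 0.7946
For M/M/1: Wq = λ/(μ(μ-λ))
Wq = 8.9/(11.2 × (11.2-8.9))
Wq = 8.9/(11.2 × 2.30)
Wq = 0.3455 hours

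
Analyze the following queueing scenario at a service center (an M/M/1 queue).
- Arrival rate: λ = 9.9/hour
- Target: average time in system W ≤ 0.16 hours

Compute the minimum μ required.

For M/M/1: W = 1/(μ-λ)
Need W ≤ 0.16, so 1/(μ-λ) ≤ 0.16
μ - λ ≥ 1/0.16 = 6.2500
μ ≥ 9.9 + 6.2500 = 16.1500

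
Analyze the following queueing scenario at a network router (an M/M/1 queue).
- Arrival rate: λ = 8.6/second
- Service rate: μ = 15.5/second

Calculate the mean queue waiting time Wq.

First, compute utilization: ρ = λ/μ = 8.6/15.5 = 0.5548
For M/M/1: Wq = λ/(μ(μ-λ))
Wq = 8.6/(15.5 × (15.5-8.6))
Wq = 8.6/(15.5 × 6.90)
Wq = 0.08041 seconds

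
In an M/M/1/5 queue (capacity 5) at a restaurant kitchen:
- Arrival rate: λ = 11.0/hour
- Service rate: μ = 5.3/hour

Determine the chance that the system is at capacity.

ρ = λ/μ = 11.0/5.3 = 2.07547
P₀ = (1-ρ)/(1-ρ^(K+1)) = (1-2.07547)/(1-2.07547^6) = -1.0755/-78.9280 = 0.01363
P_K = P₀×ρ^K = 0.013626 × 2.07547^5 = 0.013626 × 38.5108 = 0.5247
Blocking probability = 52.47%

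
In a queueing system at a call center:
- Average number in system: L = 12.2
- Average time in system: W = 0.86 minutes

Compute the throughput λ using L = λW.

Little's Law: L = λW, so λ = L/W
λ = 12.2/0.86 = 14.1860 calls/minute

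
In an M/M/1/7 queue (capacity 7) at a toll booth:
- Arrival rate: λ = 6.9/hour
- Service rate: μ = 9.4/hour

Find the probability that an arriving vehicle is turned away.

ρ = λ/μ = 6.9/9.4 = 0.73404
P₀ = (1-ρ)/(1-ρ^(K+1)) = (1-0.73404)/(1-0.73404^8) = 0.26596/0.91571 = 0.2904
P_K = P₀×ρ^K = 0.29044 × 0.73404^7 = 0.29044 × 0.11483 = 0.03335
Blocking probability = 3.34%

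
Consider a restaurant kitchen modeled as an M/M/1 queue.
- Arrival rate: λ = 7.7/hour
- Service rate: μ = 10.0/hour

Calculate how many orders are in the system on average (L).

ρ = λ/μ = 7.7/10.0 = 0.7700
For M/M/1: L = λ/(μ-λ)
L = 7.7/(10.0-7.7) = 7.7/2.30
L = 3.3478 orders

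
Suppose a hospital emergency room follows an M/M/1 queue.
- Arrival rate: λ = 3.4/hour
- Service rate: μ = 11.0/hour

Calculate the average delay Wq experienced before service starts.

First, compute utilization: ρ = λ/μ = 3.4/11.0 = 0.3091
For M/M/1: Wq = λ/(μ(μ-λ))
Wq = 3.4/(11.0 × (11.0-3.4))
Wq = 3.4/(11.0 × 7.60)
Wq = 0.04067 hours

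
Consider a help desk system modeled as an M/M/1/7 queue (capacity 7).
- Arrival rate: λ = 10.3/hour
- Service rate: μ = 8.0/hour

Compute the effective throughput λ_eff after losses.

ρ = λ/μ = 10.3/8.0 = 1.2875
P₀ = (1-ρ)/(1-ρ^(K+1)) = (1-1.2875)/(1-1.2875^8) = -0.2875/-6.5505 = 0.04389
P_K = P₀×ρ^K = 0.04389 × 1.2875^7 = 0.04389 × 5.8645 = 0.2574
λ_eff = λ(1-P_K) = 10.3 × (1 - 0.25739) = 10.3 × 0.74261 = 7.6489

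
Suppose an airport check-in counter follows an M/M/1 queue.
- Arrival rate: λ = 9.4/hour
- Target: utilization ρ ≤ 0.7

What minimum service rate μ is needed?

ρ = λ/μ, so μ = λ/ρ
μ ≥ 9.4/0.7 = 13.4286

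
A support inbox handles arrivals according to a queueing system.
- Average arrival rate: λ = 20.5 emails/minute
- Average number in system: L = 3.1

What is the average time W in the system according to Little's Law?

Little's Law: L = λW, so W = L/λ
W = 3.1/20.5 = 0.1512 minutes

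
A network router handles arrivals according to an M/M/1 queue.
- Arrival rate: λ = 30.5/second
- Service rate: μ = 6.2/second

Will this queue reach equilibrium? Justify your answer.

Stability requires ρ = λ/(cμ) < 1
ρ = 30.5/(1 × 6.2) = 30.5/6.20 = 4.9194
Since 4.9194 ≥ 1, the system is UNSTABLE.
Queue grows without bound. Need μ > λ = 30.5.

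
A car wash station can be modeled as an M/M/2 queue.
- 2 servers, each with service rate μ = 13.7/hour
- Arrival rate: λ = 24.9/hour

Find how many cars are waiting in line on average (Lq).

Traffic intensity: ρ = λ/(cμ) = 24.9/(2×13.7) = 0.9088
Since ρ = 0.9088 < 1, system is stable.
Offered load a = λ/μ = cρ = 24.9/13.7 = 1.8175
P₀ = [ Σₙ₌₀^1 aⁿ/n! + a^2/(2!(1-ρ)) ]⁻¹
Σ = a^0/0! + a^1/1! = 1.0000 + 1.8175 = 2.8175
a^2/(2!(1-ρ)) = 3.30337/(2 × 0.0912409) = 18.1025
P₀ = 1/(2.8175 + 18.1025) = 0.04780
Lq = P₀·a^2·ρ / (2!(1-ρ)²) = 0.047801 × 3.3034 × 0.90876 / (2 × 0.0083249) = 8.6186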